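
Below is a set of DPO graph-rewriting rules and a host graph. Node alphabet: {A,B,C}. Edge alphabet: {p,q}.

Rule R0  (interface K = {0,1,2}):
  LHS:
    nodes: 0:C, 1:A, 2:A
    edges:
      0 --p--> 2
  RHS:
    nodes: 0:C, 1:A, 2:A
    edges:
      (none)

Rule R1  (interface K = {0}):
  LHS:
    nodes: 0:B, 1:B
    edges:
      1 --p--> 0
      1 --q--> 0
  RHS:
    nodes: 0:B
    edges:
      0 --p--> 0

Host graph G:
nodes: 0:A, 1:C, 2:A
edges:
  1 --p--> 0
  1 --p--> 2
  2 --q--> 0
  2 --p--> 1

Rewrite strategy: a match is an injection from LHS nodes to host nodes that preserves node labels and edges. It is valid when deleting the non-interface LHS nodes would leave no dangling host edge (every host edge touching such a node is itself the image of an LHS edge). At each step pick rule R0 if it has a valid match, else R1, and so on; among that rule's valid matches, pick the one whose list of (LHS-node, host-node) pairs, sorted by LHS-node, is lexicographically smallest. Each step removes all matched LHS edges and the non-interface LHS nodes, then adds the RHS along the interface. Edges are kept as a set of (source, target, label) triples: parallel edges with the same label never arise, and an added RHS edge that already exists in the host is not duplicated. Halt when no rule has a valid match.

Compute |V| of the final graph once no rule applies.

Answer: 3

Derivation:
[0] host  ⇒  3 nodes, 4 edges  {1-p->0 1-p->2 2-q->0 2-p->1}
[1] R0 @ {0↦1, 1↦0, 2↦2}  ⇒  3 nodes, 3 edges  {1-p->0 2-q->0 2-p->1}
[2] R0 @ {0↦1, 1↦2, 2↦0}  ⇒  3 nodes, 2 edges  {2-q->0 2-p->1}
halt: no rule applies after step 2
NF nodes: {0:A, 1:C, 2:A}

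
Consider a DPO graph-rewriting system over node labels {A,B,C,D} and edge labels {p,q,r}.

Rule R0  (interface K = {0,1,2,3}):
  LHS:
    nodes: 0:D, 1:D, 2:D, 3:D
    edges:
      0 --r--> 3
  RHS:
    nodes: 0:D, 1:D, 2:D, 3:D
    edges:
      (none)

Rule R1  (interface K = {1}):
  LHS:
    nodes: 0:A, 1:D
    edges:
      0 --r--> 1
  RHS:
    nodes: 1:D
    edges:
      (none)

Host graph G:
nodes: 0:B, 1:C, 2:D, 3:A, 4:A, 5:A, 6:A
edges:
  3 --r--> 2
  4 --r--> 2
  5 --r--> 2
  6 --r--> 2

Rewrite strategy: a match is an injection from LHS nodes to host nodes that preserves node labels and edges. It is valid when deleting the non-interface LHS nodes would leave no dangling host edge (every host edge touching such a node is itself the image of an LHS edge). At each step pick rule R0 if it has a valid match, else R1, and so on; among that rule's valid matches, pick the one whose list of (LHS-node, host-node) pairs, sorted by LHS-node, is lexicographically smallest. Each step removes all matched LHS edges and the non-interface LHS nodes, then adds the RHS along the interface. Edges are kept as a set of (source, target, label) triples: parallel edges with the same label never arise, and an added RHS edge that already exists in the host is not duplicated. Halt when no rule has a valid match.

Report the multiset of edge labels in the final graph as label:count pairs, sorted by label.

initial: |V|=7 |E|=4  E = 3-r->2 4-r->2 5-r->2 6-r->2
step 1: apply R1 at {0↦3, 1↦2}  → |V|=6 |E|=3  E = 4-r->2 5-r->2 6-r->2
step 2: apply R1 at {0↦4, 1↦2}  → |V|=5 |E|=2  E = 5-r->2 6-r->2
step 3: apply R1 at {0↦5, 1↦2}  → |V|=4 |E|=1  E = 6-r->2
step 4: apply R1 at {0↦6, 1↦2}  → |V|=3 |E|=0  E = ∅
halt: no rule applies after step 4
NF edges: []

Answer: (no edges)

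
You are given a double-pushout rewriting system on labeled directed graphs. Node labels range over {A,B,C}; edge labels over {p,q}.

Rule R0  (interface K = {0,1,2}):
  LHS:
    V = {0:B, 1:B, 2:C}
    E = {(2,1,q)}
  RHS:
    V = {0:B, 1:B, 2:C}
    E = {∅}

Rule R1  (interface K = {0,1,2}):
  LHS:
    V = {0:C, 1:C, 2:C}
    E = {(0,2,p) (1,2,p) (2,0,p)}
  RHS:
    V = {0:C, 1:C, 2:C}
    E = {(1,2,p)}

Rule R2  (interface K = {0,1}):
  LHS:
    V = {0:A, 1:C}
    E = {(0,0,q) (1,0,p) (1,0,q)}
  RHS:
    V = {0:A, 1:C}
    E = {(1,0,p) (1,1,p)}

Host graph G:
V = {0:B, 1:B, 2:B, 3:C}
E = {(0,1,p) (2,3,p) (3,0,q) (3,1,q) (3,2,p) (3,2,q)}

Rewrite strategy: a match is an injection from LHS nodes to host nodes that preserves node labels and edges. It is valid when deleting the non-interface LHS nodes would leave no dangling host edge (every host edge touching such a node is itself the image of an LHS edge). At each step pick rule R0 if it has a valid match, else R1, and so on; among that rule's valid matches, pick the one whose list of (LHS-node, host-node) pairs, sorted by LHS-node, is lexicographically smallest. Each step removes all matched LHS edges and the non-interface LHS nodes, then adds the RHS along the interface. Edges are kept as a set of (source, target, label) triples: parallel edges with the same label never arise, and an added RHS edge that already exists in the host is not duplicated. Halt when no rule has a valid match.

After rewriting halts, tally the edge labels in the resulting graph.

start.  V:4 E:6  edges: 0-p->1 2-p->3 3-q->0 3-q->1 3-p->2 3-q->2
1. fire R0 via {0↦0, 1↦1, 2↦3}  →  V:4 E:5  edges: 0-p->1 2-p->3 3-q->0 3-p->2 3-q->2
2. fire R0 via {0↦0, 1↦2, 2↦3}  →  V:4 E:4  edges: 0-p->1 2-p->3 3-q->0 3-p->2
3. fire R0 via {0↦1, 1↦0, 2↦3}  →  V:4 E:3  edges: 0-p->1 2-p->3 3-p->2
normal form: no rule applies after step 3
NF edges: [(0, 1, 'p'), (2, 3, 'p'), (3, 2, 'p')]

Answer: p:3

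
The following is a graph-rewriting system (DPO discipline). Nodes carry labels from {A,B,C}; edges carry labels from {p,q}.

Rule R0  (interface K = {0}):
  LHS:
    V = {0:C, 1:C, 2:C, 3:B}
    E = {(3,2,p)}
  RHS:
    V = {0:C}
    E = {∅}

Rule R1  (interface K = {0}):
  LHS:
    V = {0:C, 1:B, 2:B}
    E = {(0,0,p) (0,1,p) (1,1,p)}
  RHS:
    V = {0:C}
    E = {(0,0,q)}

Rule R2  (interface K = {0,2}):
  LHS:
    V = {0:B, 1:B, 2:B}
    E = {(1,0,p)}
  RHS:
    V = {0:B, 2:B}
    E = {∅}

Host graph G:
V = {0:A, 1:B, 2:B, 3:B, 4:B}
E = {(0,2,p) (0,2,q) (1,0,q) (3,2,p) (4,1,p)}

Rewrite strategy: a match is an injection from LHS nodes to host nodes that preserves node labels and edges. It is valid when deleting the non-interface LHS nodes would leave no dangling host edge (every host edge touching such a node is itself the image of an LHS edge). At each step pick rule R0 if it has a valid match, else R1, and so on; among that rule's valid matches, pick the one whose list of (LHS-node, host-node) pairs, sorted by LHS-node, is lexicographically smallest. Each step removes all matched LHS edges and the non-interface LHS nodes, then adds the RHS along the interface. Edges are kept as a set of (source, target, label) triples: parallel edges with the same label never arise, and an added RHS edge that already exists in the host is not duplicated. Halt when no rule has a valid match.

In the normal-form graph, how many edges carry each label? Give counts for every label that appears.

initial: |V|=5 |E|=5  E = 0-p->2 0-q->2 1-q->0 3-p->2 4-p->1
step 1: apply R2 at {0↦1, 1↦4, 2↦2}  → |V|=4 |E|=4  E = 0-p->2 0-q->2 1-q->0 3-p->2
step 2: apply R2 at {0↦2, 1↦3, 2↦1}  → |V|=3 |E|=3  E = 0-p->2 0-q->2 1-q->0
normal form: no rule applies after step 2
NF edges: [(0, 2, 'p'), (0, 2, 'q'), (1, 0, 'q')]

Answer: p:1 q:2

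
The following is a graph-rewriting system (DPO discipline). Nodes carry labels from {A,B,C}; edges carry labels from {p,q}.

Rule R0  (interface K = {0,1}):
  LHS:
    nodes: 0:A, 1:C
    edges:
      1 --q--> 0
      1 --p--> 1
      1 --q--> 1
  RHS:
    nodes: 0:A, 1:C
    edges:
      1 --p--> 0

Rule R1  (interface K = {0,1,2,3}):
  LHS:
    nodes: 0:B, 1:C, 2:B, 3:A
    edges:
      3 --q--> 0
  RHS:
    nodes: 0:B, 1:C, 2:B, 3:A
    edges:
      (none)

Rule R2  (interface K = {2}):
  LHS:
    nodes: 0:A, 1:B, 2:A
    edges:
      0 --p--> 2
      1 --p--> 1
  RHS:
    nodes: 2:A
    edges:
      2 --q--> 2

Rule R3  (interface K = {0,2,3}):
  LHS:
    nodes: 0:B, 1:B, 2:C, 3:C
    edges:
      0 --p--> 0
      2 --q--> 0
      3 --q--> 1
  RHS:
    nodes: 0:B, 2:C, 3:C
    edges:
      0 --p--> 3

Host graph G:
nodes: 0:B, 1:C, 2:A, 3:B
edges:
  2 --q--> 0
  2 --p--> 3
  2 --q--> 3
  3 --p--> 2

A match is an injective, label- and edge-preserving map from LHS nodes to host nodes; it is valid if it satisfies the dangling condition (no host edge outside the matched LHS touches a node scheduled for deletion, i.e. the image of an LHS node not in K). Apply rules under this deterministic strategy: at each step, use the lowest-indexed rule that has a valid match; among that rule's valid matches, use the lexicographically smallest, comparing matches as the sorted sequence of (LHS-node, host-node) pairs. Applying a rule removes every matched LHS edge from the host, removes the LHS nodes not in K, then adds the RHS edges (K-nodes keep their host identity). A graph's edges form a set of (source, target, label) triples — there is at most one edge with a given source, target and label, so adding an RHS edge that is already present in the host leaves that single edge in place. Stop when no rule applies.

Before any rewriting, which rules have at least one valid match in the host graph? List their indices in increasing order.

Answer: [R1]

Steps:
R0: no valid match — LHS pattern not found
R1: 2 valid matches — {0↦0, 1↦1, 2↦3, 3↦2}, {0↦3, 1↦1, 2↦0, 3↦2}
R2: no valid match — LHS pattern not found
R3: no valid match — LHS pattern not found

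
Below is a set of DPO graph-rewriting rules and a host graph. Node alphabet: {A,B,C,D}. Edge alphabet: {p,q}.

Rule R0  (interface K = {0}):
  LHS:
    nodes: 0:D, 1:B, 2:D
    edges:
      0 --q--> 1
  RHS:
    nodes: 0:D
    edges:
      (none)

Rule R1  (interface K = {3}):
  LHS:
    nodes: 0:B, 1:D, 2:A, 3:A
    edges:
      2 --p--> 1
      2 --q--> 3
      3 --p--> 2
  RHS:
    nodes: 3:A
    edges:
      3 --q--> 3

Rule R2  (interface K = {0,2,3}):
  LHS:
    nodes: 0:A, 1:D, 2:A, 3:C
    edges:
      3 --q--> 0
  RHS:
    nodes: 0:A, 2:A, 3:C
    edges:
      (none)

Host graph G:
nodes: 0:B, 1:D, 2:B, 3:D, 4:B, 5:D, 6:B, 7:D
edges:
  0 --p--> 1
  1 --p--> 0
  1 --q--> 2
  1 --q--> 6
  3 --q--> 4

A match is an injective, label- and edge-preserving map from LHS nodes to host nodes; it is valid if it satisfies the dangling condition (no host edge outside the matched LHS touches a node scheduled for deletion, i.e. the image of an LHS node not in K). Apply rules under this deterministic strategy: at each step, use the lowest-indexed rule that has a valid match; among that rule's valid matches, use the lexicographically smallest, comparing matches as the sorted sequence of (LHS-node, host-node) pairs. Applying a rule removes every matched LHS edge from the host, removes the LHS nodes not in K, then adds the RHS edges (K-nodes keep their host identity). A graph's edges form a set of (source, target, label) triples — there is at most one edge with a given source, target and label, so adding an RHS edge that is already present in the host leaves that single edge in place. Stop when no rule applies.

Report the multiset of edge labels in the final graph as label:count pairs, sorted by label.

Answer: p:2 q:1

Rewrite trace:
[0] host  ⇒  8 nodes, 5 edges  {0-p->1 1-p->0 1-q->2 1-q->6 3-q->4}
[1] R0 @ {0↦1, 1↦2, 2↦5}  ⇒  6 nodes, 4 edges  {0-p->1 1-p->0 1-q->6 3-q->4}
[2] R0 @ {0↦1, 1↦6, 2↦7}  ⇒  4 nodes, 3 edges  {0-p->1 1-p->0 3-q->4}
normal form: no rule applies after step 2
NF edges: [(0, 1, 'p'), (1, 0, 'p'), (3, 4, 'q')]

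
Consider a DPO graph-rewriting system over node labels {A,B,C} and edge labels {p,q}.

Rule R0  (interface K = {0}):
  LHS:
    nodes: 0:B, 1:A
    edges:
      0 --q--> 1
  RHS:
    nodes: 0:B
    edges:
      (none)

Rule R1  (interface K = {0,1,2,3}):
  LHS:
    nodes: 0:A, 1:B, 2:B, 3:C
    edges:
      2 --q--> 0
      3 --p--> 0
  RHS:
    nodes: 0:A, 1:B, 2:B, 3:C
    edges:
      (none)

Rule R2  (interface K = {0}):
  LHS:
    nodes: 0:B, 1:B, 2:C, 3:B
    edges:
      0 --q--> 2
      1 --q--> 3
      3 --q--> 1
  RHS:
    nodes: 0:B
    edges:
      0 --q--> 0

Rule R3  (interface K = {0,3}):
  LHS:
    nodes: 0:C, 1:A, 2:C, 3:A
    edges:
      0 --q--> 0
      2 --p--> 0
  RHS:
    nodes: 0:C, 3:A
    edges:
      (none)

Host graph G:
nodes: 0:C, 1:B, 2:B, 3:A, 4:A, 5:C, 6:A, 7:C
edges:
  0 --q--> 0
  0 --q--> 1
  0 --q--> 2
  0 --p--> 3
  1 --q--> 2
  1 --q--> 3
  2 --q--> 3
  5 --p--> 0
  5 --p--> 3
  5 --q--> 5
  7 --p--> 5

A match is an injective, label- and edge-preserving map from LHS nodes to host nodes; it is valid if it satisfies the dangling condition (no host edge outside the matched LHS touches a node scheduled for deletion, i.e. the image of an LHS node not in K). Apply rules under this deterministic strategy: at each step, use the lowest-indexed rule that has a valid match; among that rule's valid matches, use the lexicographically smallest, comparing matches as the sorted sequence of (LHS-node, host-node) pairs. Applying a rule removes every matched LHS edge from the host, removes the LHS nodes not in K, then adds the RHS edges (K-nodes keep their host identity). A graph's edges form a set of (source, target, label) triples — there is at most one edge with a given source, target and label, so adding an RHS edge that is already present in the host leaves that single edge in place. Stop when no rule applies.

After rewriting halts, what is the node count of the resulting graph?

[0] host  ⇒  8 nodes, 11 edges  {0-q->0 0-q->1 0-q->2 0-p->3 1-q->2 1-q->3 2-q->3 5-p->0 5-p->3 5-q->5 7-p->5}
[1] R1 @ {0↦3, 1↦1, 2↦2, 3↦0}  ⇒  8 nodes, 9 edges  {0-q->0 0-q->1 0-q->2 1-q->2 1-q->3 5-p->0 5-p->3 5-q->5 7-p->5}
[2] R1 @ {0↦3, 1↦2, 2↦1, 3↦5}  ⇒  8 nodes, 7 edges  {0-q->0 0-q->1 0-q->2 1-q->2 5-p->0 5-q->5 7-p->5}
[3] R3 @ {0↦5, 1↦3, 2↦7, 3↦4}  ⇒  6 nodes, 5 edges  {0-q->0 0-q->1 0-q->2 1-q->2 5-p->0}
[4] R3 @ {0↦0, 1↦4, 2↦5, 3↦6}  ⇒  4 nodes, 3 edges  {0-q->1 0-q->2 1-q->2}
final graph: no rule applies after step 4
NF nodes: {0:C, 1:B, 2:B, 6:A}

Answer: 4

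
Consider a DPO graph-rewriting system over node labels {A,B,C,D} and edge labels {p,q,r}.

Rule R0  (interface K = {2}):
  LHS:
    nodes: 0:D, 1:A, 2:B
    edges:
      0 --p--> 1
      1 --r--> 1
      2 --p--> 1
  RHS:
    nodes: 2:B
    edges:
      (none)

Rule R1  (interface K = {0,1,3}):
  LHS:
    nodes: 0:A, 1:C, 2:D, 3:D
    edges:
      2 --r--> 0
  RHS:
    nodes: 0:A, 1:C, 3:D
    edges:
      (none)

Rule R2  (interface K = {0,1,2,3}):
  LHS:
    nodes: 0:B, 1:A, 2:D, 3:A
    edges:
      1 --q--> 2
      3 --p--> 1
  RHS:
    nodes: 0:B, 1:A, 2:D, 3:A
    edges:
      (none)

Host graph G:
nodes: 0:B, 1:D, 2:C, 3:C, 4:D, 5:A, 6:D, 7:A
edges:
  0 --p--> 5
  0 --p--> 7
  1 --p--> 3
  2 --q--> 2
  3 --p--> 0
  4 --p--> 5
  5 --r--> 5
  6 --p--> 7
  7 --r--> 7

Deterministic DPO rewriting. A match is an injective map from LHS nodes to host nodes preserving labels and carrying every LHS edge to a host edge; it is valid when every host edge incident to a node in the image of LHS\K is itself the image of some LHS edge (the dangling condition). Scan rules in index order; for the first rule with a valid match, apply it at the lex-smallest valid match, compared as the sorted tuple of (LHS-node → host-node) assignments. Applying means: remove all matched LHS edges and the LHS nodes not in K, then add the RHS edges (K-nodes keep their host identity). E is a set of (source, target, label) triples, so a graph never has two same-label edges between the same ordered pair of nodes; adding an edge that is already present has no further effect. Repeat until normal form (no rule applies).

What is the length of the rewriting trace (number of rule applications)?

start.  V:8 E:9  edges: 0-p->5 0-p->7 1-p->3 2-q->2 3-p->0 4-p->5 5-r->5 6-p->7 7-r->7
1. fire R0 via {0↦4, 1↦5, 2↦0}  →  V:6 E:6  edges: 0-p->7 1-p->3 2-q->2 3-p->0 6-p->7 7-r->7
2. fire R0 via {0↦6, 1↦7, 2↦0}  →  V:4 E:3  edges: 1-p->3 2-q->2 3-p->0
halt: no rule applies after step 2

Answer: 2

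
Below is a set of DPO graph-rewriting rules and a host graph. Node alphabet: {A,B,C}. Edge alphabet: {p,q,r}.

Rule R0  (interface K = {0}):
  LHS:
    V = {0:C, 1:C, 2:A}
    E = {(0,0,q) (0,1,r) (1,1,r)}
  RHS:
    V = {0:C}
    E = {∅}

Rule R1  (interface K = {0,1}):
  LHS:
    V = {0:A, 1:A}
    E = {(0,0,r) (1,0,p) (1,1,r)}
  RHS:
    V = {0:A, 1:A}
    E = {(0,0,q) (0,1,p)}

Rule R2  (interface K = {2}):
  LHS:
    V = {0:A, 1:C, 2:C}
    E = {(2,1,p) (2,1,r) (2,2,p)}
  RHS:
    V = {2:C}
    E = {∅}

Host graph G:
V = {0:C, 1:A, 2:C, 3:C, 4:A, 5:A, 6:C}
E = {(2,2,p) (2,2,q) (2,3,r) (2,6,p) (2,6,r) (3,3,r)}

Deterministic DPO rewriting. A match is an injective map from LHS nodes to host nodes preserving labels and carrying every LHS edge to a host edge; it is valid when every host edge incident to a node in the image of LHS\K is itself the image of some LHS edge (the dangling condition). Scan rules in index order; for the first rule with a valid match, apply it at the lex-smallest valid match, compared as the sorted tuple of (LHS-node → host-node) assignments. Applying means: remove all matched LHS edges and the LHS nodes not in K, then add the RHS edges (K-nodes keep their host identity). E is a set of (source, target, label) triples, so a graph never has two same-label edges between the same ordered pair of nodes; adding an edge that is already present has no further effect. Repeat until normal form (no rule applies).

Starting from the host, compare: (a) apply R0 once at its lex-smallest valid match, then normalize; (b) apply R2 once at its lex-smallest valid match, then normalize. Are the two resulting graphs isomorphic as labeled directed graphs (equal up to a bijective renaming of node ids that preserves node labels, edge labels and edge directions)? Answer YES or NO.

branch R0-first: apply at {0↦2, 1↦3, 2↦1} → |E|=3, then 1 more step(s) → NF |V|=3 |E|=0 V={0:C, 2:C, 5:A} E=∅
branch R2-first: apply at {0↦1, 1↦6, 2↦2} → |E|=3, then 1 more step(s) → NF |V|=3 |E|=0 V={0:C, 2:C, 5:A} E=∅
graphs isomorphic (equal up to label-preserving node renaming)

Answer: YES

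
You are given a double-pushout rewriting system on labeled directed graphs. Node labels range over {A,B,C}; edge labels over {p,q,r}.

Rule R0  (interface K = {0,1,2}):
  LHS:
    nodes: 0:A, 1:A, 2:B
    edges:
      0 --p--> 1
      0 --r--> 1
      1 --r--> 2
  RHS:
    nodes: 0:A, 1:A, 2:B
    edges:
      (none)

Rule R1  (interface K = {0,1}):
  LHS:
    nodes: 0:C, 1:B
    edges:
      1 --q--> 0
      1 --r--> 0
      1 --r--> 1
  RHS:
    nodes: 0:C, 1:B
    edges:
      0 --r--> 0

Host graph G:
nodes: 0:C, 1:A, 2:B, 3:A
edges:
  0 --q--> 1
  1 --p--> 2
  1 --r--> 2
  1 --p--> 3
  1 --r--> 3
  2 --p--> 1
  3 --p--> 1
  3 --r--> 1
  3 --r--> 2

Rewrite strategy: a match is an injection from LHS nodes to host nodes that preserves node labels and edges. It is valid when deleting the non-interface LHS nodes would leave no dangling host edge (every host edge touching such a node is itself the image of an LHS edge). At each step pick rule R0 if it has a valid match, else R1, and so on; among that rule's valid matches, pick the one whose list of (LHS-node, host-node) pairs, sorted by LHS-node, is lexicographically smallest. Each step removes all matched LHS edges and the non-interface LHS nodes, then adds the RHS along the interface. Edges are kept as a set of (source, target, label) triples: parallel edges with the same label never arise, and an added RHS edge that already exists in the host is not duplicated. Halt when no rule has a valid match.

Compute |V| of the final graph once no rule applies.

initial: |V|=4 |E|=9  E = 0-q->1 1-p->2 1-r->2 1-p->3 1-r->3 2-p->1 3-p->1 3-r->1 3-r->2
step 1: apply R0 at {0↦1, 1↦3, 2↦2}  → |V|=4 |E|=6  E = 0-q->1 1-p->2 1-r->2 2-p->1 3-p->1 3-r->1
step 2: apply R0 at {0↦3, 1↦1, 2↦2}  → |V|=4 |E|=3  E = 0-q->1 1-p->2 2-p->1
halt: no rule applies after step 2
NF nodes: {0:C, 1:A, 2:B, 3:A}

Answer: 4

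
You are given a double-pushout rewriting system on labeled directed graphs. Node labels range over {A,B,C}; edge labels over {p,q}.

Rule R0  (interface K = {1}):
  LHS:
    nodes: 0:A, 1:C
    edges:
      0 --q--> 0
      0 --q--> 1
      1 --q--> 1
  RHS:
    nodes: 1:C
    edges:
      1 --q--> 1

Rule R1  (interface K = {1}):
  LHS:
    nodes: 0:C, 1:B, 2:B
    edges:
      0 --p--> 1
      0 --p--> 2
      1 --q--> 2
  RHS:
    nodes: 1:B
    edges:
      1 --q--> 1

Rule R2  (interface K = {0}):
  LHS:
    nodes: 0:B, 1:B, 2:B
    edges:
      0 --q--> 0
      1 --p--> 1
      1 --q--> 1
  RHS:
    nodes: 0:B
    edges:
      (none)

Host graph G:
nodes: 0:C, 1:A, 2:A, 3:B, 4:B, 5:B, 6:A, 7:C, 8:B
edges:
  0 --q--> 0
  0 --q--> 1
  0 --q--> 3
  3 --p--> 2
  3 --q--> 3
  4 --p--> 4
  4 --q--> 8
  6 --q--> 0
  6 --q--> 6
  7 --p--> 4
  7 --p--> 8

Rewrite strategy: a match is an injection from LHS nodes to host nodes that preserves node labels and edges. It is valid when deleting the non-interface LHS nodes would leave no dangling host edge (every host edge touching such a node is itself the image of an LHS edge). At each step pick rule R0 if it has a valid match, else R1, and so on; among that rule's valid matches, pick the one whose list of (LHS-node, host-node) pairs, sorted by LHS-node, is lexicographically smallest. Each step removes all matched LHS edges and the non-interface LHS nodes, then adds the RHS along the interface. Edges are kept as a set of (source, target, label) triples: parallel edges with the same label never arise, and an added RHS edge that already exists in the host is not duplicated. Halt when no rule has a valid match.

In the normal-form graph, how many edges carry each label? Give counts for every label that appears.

Answer: p:1 q:3

Derivation:
start.  V:9 E:11  edges: 0-q->0 0-q->1 0-q->3 3-p->2 3-q->3 4-p->4 4-q->8 6-q->0 6-q->6 7-p->4 7-p->8
1. fire R0 via {0↦6, 1↦0}  →  V:8 E:9  edges: 0-q->0 0-q->1 0-q->3 3-p->2 3-q->3 4-p->4 4-q->8 7-p->4 7-p->8
2. fire R1 via {0↦7, 1↦4, 2↦8}  →  V:6 E:7  edges: 0-q->0 0-q->1 0-q->3 3-p->2 3-q->3 4-p->4 4-q->4
3. fire R2 via {0↦3, 1↦4, 2↦5}  →  V:4 E:4  edges: 0-q->0 0-q->1 0-q->3 3-p->2
final graph: no rule applies after step 3
NF edges: [(0, 0, 'q'), (0, 1, 'q'), (0, 3, 'q'), (3, 2, 'p')]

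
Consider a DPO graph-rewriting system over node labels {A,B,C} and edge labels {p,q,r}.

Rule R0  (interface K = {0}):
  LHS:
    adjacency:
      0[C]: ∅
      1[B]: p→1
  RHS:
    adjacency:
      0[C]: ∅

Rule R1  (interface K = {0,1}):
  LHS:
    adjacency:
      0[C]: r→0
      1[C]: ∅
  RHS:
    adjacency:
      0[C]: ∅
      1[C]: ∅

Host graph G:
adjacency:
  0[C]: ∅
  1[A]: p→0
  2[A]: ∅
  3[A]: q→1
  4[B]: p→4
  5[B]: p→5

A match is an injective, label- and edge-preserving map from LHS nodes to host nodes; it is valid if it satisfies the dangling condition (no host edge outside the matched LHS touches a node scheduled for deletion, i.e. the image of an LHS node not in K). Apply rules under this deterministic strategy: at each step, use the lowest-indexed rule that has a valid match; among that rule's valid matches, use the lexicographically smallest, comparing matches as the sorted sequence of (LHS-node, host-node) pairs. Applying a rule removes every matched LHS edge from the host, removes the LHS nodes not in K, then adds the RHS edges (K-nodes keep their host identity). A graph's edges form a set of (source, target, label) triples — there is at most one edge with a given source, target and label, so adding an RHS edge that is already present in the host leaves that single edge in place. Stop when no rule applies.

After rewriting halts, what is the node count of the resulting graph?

[0] host  ⇒  6 nodes, 4 edges  {1-p->0 3-q->1 4-p->4 5-p->5}
[1] R0 @ {0↦0, 1↦4}  ⇒  5 nodes, 3 edges  {1-p->0 3-q->1 5-p->5}
[2] R0 @ {0↦0, 1↦5}  ⇒  4 nodes, 2 edges  {1-p->0 3-q->1}
final graph: no rule applies after step 2
NF nodes: {0:C, 1:A, 2:A, 3:A}

Answer: 4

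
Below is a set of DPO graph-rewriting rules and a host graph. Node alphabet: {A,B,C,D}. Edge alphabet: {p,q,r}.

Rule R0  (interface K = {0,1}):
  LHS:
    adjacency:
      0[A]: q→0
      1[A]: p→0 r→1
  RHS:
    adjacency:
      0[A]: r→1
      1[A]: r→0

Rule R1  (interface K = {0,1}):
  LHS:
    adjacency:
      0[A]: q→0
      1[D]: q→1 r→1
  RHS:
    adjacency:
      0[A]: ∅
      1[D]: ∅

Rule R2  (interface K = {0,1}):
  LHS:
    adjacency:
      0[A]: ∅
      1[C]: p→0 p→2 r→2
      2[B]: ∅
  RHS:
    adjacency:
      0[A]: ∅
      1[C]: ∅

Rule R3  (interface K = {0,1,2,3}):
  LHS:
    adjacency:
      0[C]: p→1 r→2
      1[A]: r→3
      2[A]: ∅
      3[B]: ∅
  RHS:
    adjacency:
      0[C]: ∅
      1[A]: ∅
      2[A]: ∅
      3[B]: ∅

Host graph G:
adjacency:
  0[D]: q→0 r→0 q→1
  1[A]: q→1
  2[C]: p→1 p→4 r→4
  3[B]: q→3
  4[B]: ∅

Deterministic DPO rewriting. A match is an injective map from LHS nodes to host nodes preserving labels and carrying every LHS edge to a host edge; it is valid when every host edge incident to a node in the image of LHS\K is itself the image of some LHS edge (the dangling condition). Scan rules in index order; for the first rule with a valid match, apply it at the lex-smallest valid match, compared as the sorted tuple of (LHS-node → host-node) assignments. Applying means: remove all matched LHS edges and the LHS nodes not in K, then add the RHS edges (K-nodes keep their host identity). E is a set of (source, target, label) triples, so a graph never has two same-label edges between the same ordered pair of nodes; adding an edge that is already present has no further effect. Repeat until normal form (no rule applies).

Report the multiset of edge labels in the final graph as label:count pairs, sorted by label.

Answer: q:2

Steps:
[0] host  ⇒  5 nodes, 8 edges  {0-q->0 0-r->0 0-q->1 1-q->1 2-p->1 2-p->4 2-r->4 3-q->3}
[1] R1 @ {0↦1, 1↦0}  ⇒  5 nodes, 5 edges  {0-q->1 2-p->1 2-p->4 2-r->4 3-q->3}
[2] R2 @ {0↦1, 1↦2, 2↦4}  ⇒  4 nodes, 2 edges  {0-q->1 3-q->3}
final graph: no rule applies after step 2
NF edges: [(0, 1, 'q'), (3, 3, 'q')]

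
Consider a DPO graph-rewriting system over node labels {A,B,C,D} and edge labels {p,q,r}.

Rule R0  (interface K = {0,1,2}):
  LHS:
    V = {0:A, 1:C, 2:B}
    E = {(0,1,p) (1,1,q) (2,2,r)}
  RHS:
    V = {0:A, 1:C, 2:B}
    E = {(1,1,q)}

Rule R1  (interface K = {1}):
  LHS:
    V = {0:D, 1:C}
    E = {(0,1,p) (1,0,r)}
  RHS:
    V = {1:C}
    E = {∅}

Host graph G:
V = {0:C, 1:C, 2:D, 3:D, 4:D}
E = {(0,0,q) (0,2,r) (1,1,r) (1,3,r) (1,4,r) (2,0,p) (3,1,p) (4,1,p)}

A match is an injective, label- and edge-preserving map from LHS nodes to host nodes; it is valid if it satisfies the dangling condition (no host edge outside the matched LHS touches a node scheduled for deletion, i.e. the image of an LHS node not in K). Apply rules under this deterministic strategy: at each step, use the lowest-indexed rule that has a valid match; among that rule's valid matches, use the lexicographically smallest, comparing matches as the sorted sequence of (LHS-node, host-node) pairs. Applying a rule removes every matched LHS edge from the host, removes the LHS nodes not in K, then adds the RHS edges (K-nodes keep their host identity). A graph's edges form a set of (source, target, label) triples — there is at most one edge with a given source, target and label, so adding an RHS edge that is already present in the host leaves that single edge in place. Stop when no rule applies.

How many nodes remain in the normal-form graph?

Answer: 2

Derivation:
initial: |V|=5 |E|=8  E = 0-q->0 0-r->2 1-r->1 1-r->3 1-r->4 2-p->0 3-p->1 4-p->1
step 1: apply R1 at {0↦2, 1↦0}  → |V|=4 |E|=6  E = 0-q->0 1-r->1 1-r->3 1-r->4 3-p->1 4-p->1
step 2: apply R1 at {0↦3, 1↦1}  → |V|=3 |E|=4  E = 0-q->0 1-r->1 1-r->4 4-p->1
step 3: apply R1 at {0↦4, 1↦1}  → |V|=2 |E|=2  E = 0-q->0 1-r->1
halt: no rule applies after step 3
NF nodes: {0:C, 1:C}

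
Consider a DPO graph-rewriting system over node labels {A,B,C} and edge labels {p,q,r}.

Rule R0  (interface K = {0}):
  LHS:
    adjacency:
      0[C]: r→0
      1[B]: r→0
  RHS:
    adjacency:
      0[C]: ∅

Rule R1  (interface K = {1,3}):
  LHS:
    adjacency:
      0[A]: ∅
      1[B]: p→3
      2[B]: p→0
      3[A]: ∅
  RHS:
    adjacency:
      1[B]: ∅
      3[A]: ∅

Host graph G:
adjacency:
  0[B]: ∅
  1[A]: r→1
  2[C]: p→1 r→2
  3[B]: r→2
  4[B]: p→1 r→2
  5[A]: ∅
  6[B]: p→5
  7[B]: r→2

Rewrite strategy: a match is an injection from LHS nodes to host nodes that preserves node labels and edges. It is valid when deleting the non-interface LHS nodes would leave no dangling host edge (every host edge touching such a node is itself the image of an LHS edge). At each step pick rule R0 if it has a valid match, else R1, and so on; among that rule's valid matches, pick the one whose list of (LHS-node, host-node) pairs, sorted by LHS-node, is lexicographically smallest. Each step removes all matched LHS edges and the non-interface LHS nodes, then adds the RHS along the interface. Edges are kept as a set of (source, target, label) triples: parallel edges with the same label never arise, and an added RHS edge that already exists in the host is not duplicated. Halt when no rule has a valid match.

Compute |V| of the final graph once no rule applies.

initial: |V|=8 |E|=8  E = 1-r->1 2-p->1 2-r->2 3-r->2 4-p->1 4-r->2 6-p->5 7-r->2
step 1: apply R0 at {0↦2, 1↦3}  → |V|=7 |E|=6  E = 1-r->1 2-p->1 4-p->1 4-r->2 6-p->5 7-r->2
step 2: apply R1 at {0↦5, 1↦4, 2↦6, 3↦1}  → |V|=5 |E|=4  E = 1-r->1 2-p->1 4-r->2 7-r->2
normal form: no rule applies after step 2
NF nodes: {0:B, 1:A, 2:C, 4:B, 7:B}

Answer: 5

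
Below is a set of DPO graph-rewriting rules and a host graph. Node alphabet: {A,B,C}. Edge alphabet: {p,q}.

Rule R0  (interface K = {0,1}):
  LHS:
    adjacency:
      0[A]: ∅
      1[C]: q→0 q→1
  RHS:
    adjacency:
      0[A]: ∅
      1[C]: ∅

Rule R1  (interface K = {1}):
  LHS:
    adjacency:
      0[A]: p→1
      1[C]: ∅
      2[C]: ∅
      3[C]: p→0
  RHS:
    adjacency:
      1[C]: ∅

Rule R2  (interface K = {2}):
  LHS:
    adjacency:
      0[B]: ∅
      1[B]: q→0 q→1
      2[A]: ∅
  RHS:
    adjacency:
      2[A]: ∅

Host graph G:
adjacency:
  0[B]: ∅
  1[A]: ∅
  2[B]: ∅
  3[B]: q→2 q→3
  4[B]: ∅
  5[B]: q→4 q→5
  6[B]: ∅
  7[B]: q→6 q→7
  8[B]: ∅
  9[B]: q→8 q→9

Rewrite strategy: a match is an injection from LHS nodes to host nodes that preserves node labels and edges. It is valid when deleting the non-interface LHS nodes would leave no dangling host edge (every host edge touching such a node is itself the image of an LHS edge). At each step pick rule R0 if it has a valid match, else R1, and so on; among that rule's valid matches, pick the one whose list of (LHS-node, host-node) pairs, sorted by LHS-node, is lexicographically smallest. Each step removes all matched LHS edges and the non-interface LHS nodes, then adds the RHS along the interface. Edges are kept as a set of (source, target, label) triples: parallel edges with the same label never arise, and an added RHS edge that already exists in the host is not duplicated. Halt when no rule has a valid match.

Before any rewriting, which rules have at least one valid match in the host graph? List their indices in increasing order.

Answer: [R2]

Steps:
R0: no valid match — LHS pattern not found
R1: no valid match — LHS pattern not found
R2: 4 valid matches — {0↦2, 1↦3, 2↦1}, {0↦4, 1↦5, 2↦1}, {0↦6, 1↦7, 2↦1} (+1 more)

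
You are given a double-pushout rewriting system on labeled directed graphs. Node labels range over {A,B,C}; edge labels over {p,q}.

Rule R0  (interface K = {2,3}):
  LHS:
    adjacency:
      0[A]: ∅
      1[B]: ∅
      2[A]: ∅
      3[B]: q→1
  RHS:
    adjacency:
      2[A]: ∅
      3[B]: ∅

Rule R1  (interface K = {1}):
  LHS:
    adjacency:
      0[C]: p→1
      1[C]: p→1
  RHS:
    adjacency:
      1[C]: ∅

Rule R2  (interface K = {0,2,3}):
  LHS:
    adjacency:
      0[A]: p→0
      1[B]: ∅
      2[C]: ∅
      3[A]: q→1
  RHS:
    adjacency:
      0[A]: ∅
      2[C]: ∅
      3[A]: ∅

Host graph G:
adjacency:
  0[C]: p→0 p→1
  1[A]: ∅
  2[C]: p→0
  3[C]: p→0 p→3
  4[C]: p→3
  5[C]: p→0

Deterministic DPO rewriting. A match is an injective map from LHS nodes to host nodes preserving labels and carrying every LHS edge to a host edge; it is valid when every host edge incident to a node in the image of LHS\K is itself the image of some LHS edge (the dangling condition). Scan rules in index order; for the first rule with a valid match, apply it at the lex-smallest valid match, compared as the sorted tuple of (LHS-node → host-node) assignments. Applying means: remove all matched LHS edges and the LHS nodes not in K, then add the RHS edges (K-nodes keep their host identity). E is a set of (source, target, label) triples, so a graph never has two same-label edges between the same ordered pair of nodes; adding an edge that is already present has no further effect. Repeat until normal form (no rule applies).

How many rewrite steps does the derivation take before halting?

start.  V:6 E:7  edges: 0-p->0 0-p->1 2-p->0 3-p->0 3-p->3 4-p->3 5-p->0
1. fire R1 via {0↦2, 1↦0}  →  V:5 E:5  edges: 0-p->1 3-p->0 3-p->3 4-p->3 5-p->0
2. fire R1 via {0↦4, 1↦3}  →  V:4 E:3  edges: 0-p->1 3-p->0 5-p->0
final graph: no rule applies after step 2

Answer: 2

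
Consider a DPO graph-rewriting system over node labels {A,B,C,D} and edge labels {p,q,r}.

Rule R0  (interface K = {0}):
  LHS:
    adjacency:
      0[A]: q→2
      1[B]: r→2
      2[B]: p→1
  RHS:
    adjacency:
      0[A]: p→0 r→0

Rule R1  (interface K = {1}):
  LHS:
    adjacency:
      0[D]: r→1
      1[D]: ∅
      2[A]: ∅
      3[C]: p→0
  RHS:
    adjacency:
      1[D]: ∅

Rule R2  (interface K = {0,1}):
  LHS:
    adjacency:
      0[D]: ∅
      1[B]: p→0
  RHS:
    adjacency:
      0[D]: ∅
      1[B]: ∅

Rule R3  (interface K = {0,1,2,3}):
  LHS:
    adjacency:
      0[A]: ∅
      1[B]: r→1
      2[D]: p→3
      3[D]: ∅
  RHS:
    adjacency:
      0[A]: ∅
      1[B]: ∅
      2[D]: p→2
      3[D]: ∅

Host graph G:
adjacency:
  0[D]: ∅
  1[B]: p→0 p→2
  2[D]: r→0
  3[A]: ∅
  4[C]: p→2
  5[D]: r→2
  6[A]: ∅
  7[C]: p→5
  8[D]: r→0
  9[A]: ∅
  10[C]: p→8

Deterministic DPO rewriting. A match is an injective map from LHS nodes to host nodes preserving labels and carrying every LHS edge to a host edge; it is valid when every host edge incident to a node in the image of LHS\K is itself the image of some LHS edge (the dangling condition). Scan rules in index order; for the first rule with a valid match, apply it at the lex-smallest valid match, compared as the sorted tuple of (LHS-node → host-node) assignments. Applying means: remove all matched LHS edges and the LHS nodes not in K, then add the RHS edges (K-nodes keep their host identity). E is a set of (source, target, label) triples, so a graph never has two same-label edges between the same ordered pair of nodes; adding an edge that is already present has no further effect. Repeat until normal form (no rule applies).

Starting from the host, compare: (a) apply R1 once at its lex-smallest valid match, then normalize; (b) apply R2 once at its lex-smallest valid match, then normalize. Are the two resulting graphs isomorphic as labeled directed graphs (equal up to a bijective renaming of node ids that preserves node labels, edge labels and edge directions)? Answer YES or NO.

branch R1-first: apply at {0↦5, 1↦2, 2↦3, 3↦7} → |E|=6, then 4 more step(s) → NF |V|=2 |E|=0 V={0:D, 1:B} E=∅
branch R2-first: apply at {0↦0, 1↦1} → |E|=7, then 4 more step(s) → NF |V|=2 |E|=0 V={0:D, 1:B} E=∅
graphs isomorphic (equal up to label-preserving node renaming)

Answer: YES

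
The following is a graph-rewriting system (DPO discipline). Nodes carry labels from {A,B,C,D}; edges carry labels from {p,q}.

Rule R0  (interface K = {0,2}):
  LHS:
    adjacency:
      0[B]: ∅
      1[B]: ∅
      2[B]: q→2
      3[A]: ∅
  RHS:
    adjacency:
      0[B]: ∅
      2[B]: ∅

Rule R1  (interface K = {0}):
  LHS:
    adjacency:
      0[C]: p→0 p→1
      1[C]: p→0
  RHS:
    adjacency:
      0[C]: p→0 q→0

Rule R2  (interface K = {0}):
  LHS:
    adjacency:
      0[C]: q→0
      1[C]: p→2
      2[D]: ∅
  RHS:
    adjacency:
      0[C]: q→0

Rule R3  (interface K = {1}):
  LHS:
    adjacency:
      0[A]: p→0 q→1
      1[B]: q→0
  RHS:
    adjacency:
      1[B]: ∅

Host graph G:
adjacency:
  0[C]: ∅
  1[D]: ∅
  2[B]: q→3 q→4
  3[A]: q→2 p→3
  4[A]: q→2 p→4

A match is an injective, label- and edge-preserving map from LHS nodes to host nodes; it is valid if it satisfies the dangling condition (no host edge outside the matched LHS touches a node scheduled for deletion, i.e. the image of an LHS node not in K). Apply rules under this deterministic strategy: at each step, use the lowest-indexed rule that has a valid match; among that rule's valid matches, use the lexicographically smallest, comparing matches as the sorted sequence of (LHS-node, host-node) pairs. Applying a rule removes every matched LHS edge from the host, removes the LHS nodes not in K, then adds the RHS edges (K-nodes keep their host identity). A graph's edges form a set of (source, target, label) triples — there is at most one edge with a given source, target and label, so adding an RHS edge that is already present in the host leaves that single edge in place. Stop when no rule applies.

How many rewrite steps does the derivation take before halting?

start.  V:5 E:6  edges: 2-q->3 2-q->4 3-q->2 3-p->3 4-q->2 4-p->4
1. fire R3 via {0↦3, 1↦2}  →  V:4 E:3  edges: 2-q->4 4-q->2 4-p->4
2. fire R3 via {0↦4, 1↦2}  →  V:3 E:0  edges: ∅
final graph: no rule applies after step 2

Answer: 2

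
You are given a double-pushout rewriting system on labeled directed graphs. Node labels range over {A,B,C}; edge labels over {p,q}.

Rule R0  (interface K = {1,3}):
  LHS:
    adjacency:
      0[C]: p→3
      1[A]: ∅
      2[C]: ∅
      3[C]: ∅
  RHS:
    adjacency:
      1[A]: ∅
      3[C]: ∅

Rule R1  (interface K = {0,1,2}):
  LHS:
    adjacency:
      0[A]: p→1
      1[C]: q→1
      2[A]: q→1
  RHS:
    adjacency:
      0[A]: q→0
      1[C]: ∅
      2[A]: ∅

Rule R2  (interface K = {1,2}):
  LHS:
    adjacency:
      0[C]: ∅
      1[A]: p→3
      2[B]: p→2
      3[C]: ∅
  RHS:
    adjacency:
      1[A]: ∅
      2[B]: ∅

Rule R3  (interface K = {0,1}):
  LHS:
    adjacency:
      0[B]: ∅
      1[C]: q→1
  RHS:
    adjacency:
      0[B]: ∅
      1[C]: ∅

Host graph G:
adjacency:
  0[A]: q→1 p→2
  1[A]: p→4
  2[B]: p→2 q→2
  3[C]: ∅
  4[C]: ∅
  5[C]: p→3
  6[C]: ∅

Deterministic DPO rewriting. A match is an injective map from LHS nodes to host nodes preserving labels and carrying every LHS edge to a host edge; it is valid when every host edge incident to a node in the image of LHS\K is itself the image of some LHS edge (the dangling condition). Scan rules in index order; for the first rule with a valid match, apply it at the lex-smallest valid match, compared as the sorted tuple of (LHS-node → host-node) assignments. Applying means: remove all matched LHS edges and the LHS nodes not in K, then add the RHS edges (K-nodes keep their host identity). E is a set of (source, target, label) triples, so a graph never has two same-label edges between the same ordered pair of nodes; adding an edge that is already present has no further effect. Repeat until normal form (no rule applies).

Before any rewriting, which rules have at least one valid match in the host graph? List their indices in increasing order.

R0: 2 valid matches — {0↦5, 1↦0, 2↦6, 3↦3}, {0↦5, 1↦1, 2↦6, 3↦3}
R1: no valid match — LHS pattern not found
R2: 1 valid match — {0↦6, 1↦1, 2↦2, 3↦4}
R3: no valid match — LHS pattern not found

Answer: [R0,R2]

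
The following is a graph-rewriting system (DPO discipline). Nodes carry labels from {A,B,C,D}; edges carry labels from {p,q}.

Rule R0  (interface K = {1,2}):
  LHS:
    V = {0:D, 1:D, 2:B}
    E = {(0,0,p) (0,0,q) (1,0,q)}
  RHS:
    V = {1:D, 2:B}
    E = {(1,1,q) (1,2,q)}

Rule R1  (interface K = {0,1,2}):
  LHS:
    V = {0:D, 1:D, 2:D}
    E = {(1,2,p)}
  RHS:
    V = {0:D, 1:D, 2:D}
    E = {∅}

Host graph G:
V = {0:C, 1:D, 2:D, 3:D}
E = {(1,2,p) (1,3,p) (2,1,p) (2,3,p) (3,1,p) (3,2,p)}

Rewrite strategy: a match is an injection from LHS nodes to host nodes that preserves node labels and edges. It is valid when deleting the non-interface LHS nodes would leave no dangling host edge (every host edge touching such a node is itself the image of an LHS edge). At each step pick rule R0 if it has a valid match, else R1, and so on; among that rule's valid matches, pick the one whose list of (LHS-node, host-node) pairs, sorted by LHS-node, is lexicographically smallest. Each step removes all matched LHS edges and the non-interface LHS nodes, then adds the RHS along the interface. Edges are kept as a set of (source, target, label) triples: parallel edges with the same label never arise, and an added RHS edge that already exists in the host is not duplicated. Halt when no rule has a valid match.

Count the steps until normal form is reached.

[0] host  ⇒  4 nodes, 6 edges  {1-p->2 1-p->3 2-p->1 2-p->3 3-p->1 3-p->2}
[1] R1 @ {0↦1, 1↦2, 2↦3}  ⇒  4 nodes, 5 edges  {1-p->2 1-p->3 2-p->1 3-p->1 3-p->2}
[2] R1 @ {0↦1, 1↦3, 2↦2}  ⇒  4 nodes, 4 edges  {1-p->2 1-p->3 2-p->1 3-p->1}
[3] R1 @ {0↦2, 1↦1, 2↦3}  ⇒  4 nodes, 3 edges  {1-p->2 2-p->1 3-p->1}
[4] R1 @ {0↦2, 1↦3, 2↦1}  ⇒  4 nodes, 2 edges  {1-p->2 2-p->1}
[5] R1 @ {0↦3, 1↦1, 2↦2}  ⇒  4 nodes, 1 edges  {2-p->1}
[6] R1 @ {0↦3, 1↦2, 2↦1}  ⇒  4 nodes, 0 edges  {∅}
halt: no rule applies after step 6

Answer: 6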